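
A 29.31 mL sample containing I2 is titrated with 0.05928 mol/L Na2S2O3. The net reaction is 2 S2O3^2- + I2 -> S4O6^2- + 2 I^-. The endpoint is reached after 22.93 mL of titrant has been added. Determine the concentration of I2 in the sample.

0.0232 M

n(Na2S2O3) = 0.05928 x 0.02293 = 0.001359 mol.
From the balanced equation, 2 mol Na2S2O3 reacts with 1 mol I2, so n(I2) = 0.001359 x 1/2 = 0.0006796 mol.
[I2] = 0.0006796 / 0.02931 L = 0.0232 M.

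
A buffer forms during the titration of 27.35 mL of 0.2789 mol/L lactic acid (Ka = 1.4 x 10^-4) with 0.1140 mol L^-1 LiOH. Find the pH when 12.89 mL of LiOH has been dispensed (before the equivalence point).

Initial n(HC3H5O3) = 0.2789 x 0.02735 = 0.007628 mol.
n(LiOH) added = 0.1140 x 0.01289 = 0.001469 mol, converting that many moles of HC3H5O3 to C3H5O3-.
Remaining n(HC3H5O3) = 0.006158 mol; n(C3H5O3-) = 0.001469 mol.
By Henderson-Hasselbalch, pH = pKa + log([A^-]/[HA]) = 3.85 + log(0.001469/0.006158) = 3.85 + (-0.62) = 3.23.

3.23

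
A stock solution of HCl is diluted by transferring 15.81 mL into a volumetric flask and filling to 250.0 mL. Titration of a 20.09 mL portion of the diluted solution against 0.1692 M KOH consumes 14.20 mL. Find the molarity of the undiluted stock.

1.89 M

n(KOH) = 0.1692 x 0.01420 = 0.002403 mol.
n(HCl) in the aliquot = 0.002403 mol.
[diluted HCl] = 0.002403 / 0.02009 = 0.1196 M.
Dilution factor = 250.0/15.81 = 15.81, so [stock] = 0.1196 x 15.81 = 1.89 M.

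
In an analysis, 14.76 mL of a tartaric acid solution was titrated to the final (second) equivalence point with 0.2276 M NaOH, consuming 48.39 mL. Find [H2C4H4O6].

n(NaOH) = 0.2276 x 0.04839 = 0.01101 mol.
At the final (second) equivalence point, 2 mol OH^- react per mol H2C4H4O6, so n(H2C4H4O6) = 0.01101 / 2 = 0.005507 mol.
[H2C4H4O6] = 0.005507 / 0.01476 L = 0.373 M.

0.373 M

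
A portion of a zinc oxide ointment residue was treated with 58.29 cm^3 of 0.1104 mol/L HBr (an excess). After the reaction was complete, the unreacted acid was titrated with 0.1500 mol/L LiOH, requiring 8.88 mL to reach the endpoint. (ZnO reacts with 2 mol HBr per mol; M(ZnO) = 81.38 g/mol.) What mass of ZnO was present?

0.208 g

Total n(HBr) added = 0.1104 x 0.05829 = 0.006435 mol.
n(LiOH) used = 0.1500 x 0.008880 = 0.001332 mol, which equals the excess n(HBr).
So n(HBr) consumed by the sample = 0.006435 - 0.001332 = 0.005103 mol.
n(ZnO) = 0.005103 / 2 = 0.002552 mol.
mass = 0.002552 mol x 81.38 g/mol = 0.208 g.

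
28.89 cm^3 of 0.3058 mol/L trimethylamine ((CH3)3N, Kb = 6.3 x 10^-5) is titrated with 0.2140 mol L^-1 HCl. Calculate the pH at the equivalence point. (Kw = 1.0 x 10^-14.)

5.35

n((CH3)3N) = 0.3058 x 0.02889 = 0.008835 mol; V(HCl) at equivalence = 0.008835/0.2140 = 0.04128 L.
At equivalence the base is fully converted to (CH3)3NH+; total volume = 0.07017 L, so [(CH3)3NH+] = 0.008835/0.07017 = 0.1259 M.
Ka((CH3)3NH+) = Kw/Kb = 1.0e-14 / 6.3 x 10^-5 = 1.59e-10.
[H^+] = sqrt(Ka x [(CH3)3NH+]) = sqrt(1.59e-10 x 0.1259) = 4.47e-6 M.
pH = -log(4.47e-6) = 5.35.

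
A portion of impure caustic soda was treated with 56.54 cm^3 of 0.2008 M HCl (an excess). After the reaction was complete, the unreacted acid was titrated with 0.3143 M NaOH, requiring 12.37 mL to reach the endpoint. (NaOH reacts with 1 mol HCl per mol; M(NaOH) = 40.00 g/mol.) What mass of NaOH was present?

0.299 g

Total n(HCl) added = 0.2008 x 0.05654 = 0.01135 mol.
n(NaOH) used = 0.3143 x 0.01237 = 0.003888 mol, which equals the excess n(HCl).
So n(HCl) consumed by the sample = 0.01135 - 0.003888 = 0.007465 mol.
n(NaOH) = 0.007465 / 1 = 0.007465 mol.
mass = 0.007465 mol x 40.00 g/mol = 0.299 g.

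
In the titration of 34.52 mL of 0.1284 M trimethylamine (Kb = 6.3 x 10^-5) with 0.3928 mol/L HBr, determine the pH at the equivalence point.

n((CH3)3N) = 0.1284 x 0.03452 = 0.004432 mol; V(HBr) at equivalence = 0.004432/0.3928 = 0.01128 L.
At equivalence the base is fully converted to (CH3)3NH+; total volume = 0.04580 L, so [(CH3)3NH+] = 0.004432/0.04580 = 0.09677 M.
Ka((CH3)3NH+) = Kw/Kb = 1.0e-14 / 6.3 x 10^-5 = 1.59e-10.
[H^+] = sqrt(Ka x [(CH3)3NH+]) = sqrt(1.59e-10 x 0.09677) = 3.92e-6 M.
pH = -log(3.92e-6) = 5.41.

5.41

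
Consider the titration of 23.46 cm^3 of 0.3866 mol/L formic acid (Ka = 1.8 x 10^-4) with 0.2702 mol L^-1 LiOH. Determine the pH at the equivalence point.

8.47

n(HCOOH) = 0.3866 x 0.02346 = 0.009070 mol; V(LiOH) at equivalence = 0.009070/0.2702 = 0.03357 L.
At equivalence all the acid is converted to HCOO-; total volume = 0.02346 + 0.03357 = 0.05703 L, so [HCOO-] = 0.009070/0.05703 = 0.1590 M.
Kb = Kw/Ka = 1.0e-14 / 1.8 x 10^-4 = 5.56e-11.
[OH^-] = sqrt(Kb x [HCOO-]) = sqrt(5.56e-11 x 0.1590) = 2.97e-6 M.
pOH = 5.53, so pH = 14.00 - 5.53 = 8.47.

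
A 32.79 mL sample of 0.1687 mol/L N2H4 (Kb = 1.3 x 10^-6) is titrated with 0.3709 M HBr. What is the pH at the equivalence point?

4.52

n(N2H4) = 0.1687 x 0.03279 = 0.005532 mol; V(HBr) at equivalence = 0.005532/0.3709 = 0.01491 L.
At equivalence the base is fully converted to N2H5+; total volume = 0.04770 L, so [N2H5+] = 0.005532/0.04770 = 0.1160 M.
Ka(N2H5+) = Kw/Kb = 1.0e-14 / 1.3 x 10^-6 = 7.69e-9.
[H^+] = sqrt(Ka x [N2H5+]) = sqrt(7.69e-9 x 0.1160) = 2.99e-5 M.
pH = -log(2.99e-5) = 4.52.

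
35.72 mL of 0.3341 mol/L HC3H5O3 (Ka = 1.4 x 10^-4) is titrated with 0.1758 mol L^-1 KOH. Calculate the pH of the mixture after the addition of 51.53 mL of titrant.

4.35

Initial n(HC3H5O3) = 0.3341 x 0.03572 = 0.01193 mol.
n(KOH) added = 0.1758 x 0.05153 = 0.009059 mol, converting that many moles of HC3H5O3 to C3H5O3-.
Remaining n(HC3H5O3) = 0.002875 mol; n(C3H5O3-) = 0.009059 mol.
By Henderson-Hasselbalch, pH = pKa + log([A^-]/[HA]) = 3.85 + log(0.009059/0.002875) = 3.85 + (+0.50) = 4.35.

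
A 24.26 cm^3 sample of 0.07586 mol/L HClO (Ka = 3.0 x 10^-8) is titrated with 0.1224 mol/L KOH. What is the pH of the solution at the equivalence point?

n(HClO) = 0.07586 x 0.02426 = 0.001840 mol; V(KOH) at equivalence = 0.001840/0.1224 = 0.01504 L.
At equivalence all the acid is converted to ClO-; total volume = 0.02426 + 0.01504 = 0.03930 L, so [ClO-] = 0.001840/0.03930 = 0.04683 M.
Kb = Kw/Ka = 1.0e-14 / 3.0 x 10^-8 = 3.33e-7.
[OH^-] = sqrt(Kb x [ClO-]) = sqrt(3.33e-7 x 0.04683) = 0.000125 M.
pOH = 3.90, so pH = 14.00 - 3.90 = 10.10.

10.10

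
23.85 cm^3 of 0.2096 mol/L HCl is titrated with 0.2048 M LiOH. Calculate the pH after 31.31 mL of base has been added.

12.41

n(acid) = 0.2096 x 0.02385 = 0.004999 mol; n(LiOH) added = 0.2048 x 0.03131 = 0.006412 mol.
Base is in excess by 0.006412 - 0.004999 = 0.001413 mol in a total volume of 0.05516 L.
[OH^-] = 0.001413/0.05516 = 0.02562 M, so pOH = 1.59 and pH = 14.00 - 1.59 = 12.41.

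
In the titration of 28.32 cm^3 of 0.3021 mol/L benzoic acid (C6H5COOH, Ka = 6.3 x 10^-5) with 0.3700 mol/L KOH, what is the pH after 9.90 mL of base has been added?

4.07

Initial n(C6H5COOH) = 0.3021 x 0.02832 = 0.008555 mol.
n(KOH) added = 0.3700 x 0.009900 = 0.003663 mol, converting that many moles of C6H5COOH to C6H5COO-.
Remaining n(C6H5COOH) = 0.004892 mol; n(C6H5COO-) = 0.003663 mol.
By Henderson-Hasselbalch, pH = pKa + log([A^-]/[HA]) = 4.20 + log(0.003663/0.004892) = 4.20 + (-0.13) = 4.07.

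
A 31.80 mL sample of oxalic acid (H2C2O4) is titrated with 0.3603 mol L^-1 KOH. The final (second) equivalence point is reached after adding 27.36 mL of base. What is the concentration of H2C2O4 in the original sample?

0.155 M

n(KOH) = 0.3603 x 0.02736 = 0.009858 mol.
At the final (second) equivalence point, 2 mol OH^- react per mol H2C2O4, so n(H2C2O4) = 0.009858 / 2 = 0.004929 mol.
[H2C2O4] = 0.004929 / 0.03180 L = 0.155 M.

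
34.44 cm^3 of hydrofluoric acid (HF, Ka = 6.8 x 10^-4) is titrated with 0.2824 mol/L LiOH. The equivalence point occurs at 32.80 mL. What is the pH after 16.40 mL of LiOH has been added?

3.17

16.40 mL is exactly half the equivalence volume (32.80/2), i.e. the half-equivalence point.
There, n(HA) = n(A^-), so pH = pKa = -log(6.8 x 10^-4) = 3.17.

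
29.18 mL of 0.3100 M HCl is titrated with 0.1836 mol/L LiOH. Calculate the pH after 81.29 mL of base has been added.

12.73

n(acid) = 0.3100 x 0.02918 = 0.009046 mol; n(LiOH) added = 0.1836 x 0.08129 = 0.01492 mol.
Base is in excess by 0.01492 - 0.009046 = 0.005879 mol in a total volume of 0.1105 L.
[OH^-] = 0.005879/0.1105 = 0.05322 M, so pOH = 1.27 and pH = 14.00 - 1.27 = 12.73.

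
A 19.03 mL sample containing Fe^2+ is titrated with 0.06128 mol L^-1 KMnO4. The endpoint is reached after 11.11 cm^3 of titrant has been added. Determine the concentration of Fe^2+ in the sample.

0.179 M

n(KMnO4) = 0.06128 x 0.01111 = 0.0006808 mol.
From the balanced equation, 1 mol KMnO4 reacts with 5 mol Fe^2+, so n(Fe^2+) = 0.0006808 x 5/1 = 0.003404 mol.
[Fe^2+] = 0.003404 / 0.01903 L = 0.179 M.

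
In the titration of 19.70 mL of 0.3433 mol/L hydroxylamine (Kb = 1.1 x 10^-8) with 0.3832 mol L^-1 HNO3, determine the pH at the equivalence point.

n(NH2OH) = 0.3433 x 0.01970 = 0.006763 mol; V(HNO3) at equivalence = 0.006763/0.3832 = 0.01765 L.
At equivalence the base is fully converted to NH3OH+; total volume = 0.03735 L, so [NH3OH+] = 0.006763/0.03735 = 0.1811 M.
Ka(NH3OH+) = Kw/Kb = 1.0e-14 / 1.1 x 10^-8 = 9.09e-7.
[H^+] = sqrt(Ka x [NH3OH+]) = sqrt(9.09e-7 x 0.1811) = 0.000406 M.
pH = -log(0.000406) = 3.39.

3.39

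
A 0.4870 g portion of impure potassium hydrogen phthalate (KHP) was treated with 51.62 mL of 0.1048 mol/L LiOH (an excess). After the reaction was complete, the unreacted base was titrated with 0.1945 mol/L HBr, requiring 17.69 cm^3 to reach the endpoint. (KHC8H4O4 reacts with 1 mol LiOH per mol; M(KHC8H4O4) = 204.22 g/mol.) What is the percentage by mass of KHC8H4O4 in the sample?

82.6%

Total n(LiOH) added = 0.1048 x 0.05162 = 0.005410 mol.
n(HBr) used = 0.1945 x 0.01769 = 0.003441 mol, which equals the excess n(LiOH).
So n(LiOH) consumed by the sample = 0.005410 - 0.003441 = 0.001969 mol.
n(KHC8H4O4) = 0.001969 / 1 = 0.001969 mol.
mass KHC8H4O4 = 0.001969 x 204.22 = 0.4021 g, so %KHC8H4O4 = 0.4021/0.4870 x 100 = 82.6%.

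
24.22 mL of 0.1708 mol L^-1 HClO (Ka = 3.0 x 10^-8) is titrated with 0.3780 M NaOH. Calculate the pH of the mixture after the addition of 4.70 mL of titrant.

Initial n(HClO) = 0.1708 x 0.02422 = 0.004137 mol.
n(NaOH) added = 0.3780 x 0.004700 = 0.001777 mol, converting that many moles of HClO to ClO-.
Remaining n(HClO) = 0.002360 mol; n(ClO-) = 0.001777 mol.
By Henderson-Hasselbalch, pH = pKa + log([A^-]/[HA]) = 7.52 + log(0.001777/0.002360) = 7.52 + (-0.12) = 7.40.

7.40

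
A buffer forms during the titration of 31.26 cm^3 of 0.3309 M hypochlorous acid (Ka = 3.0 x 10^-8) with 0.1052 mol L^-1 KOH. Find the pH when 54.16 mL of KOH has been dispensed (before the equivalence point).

7.61

Initial n(HClO) = 0.3309 x 0.03126 = 0.01034 mol.
n(KOH) added = 0.1052 x 0.05416 = 0.005698 mol, converting that many moles of HClO to ClO-.
Remaining n(HClO) = 0.004646 mol; n(ClO-) = 0.005698 mol.
By Henderson-Hasselbalch, pH = pKa + log([A^-]/[HA]) = 7.52 + log(0.005698/0.004646) = 7.52 + (+0.09) = 7.61.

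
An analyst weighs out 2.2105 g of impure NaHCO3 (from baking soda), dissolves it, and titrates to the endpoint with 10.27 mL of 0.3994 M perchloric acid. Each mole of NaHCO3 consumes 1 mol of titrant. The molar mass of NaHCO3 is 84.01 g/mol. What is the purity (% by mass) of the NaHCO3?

n(HClO4) = 0.3994 x 0.01027 = 0.004102 mol.
n(NaHCO3) = 0.004102 / 1 = 0.004102 mol.
mass of NaHCO3 = 0.004102 x 84.01 = 0.3446 g.
% purity = 0.3446 / 2.2105 x 100 = 15.6%.

15.6%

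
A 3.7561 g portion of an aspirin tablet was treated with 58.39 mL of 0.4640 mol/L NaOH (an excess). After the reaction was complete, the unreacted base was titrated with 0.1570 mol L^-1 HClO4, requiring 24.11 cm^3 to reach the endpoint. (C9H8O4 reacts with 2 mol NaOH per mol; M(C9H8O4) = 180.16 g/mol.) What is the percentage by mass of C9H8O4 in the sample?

Total n(NaOH) added = 0.4640 x 0.05839 = 0.02709 mol.
n(HClO4) used = 0.1570 x 0.02411 = 0.003785 mol, which equals the excess n(NaOH).
So n(NaOH) consumed by the sample = 0.02709 - 0.003785 = 0.02331 mol.
n(C9H8O4) = 0.02331 / 2 = 0.01165 mol.
mass C9H8O4 = 0.01165 x 180.16 = 2.100 g, so %C9H8O4 = 2.100/3.7561 x 100 = 55.9%.

55.9%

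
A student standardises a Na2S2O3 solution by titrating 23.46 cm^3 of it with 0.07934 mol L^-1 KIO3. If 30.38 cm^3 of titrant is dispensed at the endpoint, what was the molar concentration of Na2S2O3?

n(KIO3) = 0.07934 x 0.03038 = 0.002410 mol.
From the balanced equation, 1 mol KIO3 reacts with 6 mol Na2S2O3, so n(Na2S2O3) = 0.002410 x 6/1 = 0.01446 mol.
[Na2S2O3] = 0.01446 / 0.02346 L = 0.616 M.

0.616 M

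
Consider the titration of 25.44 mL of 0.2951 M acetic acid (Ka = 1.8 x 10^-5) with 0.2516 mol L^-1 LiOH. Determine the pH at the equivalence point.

8.94

n(CH3COOH) = 0.2951 x 0.02544 = 0.007507 mol; V(LiOH) at equivalence = 0.007507/0.2516 = 0.02984 L.
At equivalence all the acid is converted to CH3COO-; total volume = 0.02544 + 0.02984 = 0.05528 L, so [CH3COO-] = 0.007507/0.05528 = 0.1358 M.
Kb = Kw/Ka = 1.0e-14 / 1.8 x 10^-5 = 5.56e-10.
[OH^-] = sqrt(Kb x [CH3COO-]) = sqrt(5.56e-10 x 0.1358) = 8.69e-6 M.
pOH = 5.06, so pH = 14.00 - 5.06 = 8.94.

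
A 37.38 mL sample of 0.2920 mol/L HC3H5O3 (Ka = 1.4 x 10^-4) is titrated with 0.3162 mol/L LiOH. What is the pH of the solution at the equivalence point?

8.52

n(HC3H5O3) = 0.2920 x 0.03738 = 0.01091 mol; V(LiOH) at equivalence = 0.01091/0.3162 = 0.03452 L.
At equivalence all the acid is converted to C3H5O3-; total volume = 0.03738 + 0.03452 = 0.07190 L, so [C3H5O3-] = 0.01091/0.07190 = 0.1518 M.
Kb = Kw/Ka = 1.0e-14 / 1.4 x 10^-4 = 7.14e-11.
[OH^-] = sqrt(Kb x [C3H5O3-]) = sqrt(7.14e-11 x 0.1518) = 3.29e-6 M.
pOH = 5.48, so pH = 14.00 - 5.48 = 8.52.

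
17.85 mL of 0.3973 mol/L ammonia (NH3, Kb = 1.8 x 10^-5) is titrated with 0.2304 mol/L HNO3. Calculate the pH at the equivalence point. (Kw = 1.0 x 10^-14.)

5.05

n(NH3) = 0.3973 x 0.01785 = 0.007092 mol; V(HNO3) at equivalence = 0.007092/0.2304 = 0.03078 L.
At equivalence the base is fully converted to NH4+; total volume = 0.04863 L, so [NH4+] = 0.007092/0.04863 = 0.1458 M.
Ka(NH4+) = Kw/Kb = 1.0e-14 / 1.8 x 10^-5 = 5.56e-10.
[H^+] = sqrt(Ka x [NH4+]) = sqrt(5.56e-10 x 0.1458) = 9.00e-6 M.
pH = -log(9.00e-6) = 5.05.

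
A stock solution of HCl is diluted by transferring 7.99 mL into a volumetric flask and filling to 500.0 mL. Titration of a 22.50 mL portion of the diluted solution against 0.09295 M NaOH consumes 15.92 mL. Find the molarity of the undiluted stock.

4.12 M

n(NaOH) = 0.09295 x 0.01592 = 0.001480 mol.
n(HCl) in the aliquot = 0.001480 mol.
[diluted HCl] = 0.001480 / 0.02250 = 0.06577 M.
Dilution factor = 500.0/7.990 = 62.58, so [stock] = 0.06577 x 62.58 = 4.12 M.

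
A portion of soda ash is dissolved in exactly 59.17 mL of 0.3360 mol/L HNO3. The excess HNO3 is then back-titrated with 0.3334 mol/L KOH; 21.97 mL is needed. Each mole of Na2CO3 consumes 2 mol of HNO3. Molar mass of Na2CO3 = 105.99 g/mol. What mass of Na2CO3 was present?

0.665 g

Total n(HNO3) added = 0.3360 x 0.05917 = 0.01988 mol.
n(KOH) used = 0.3334 x 0.02197 = 0.007325 mol, which equals the excess n(HNO3).
So n(HNO3) consumed by the sample = 0.01988 - 0.007325 = 0.01256 mol.
n(Na2CO3) = 0.01256 / 2 = 0.006278 mol.
mass = 0.006278 mol x 105.99 g/mol = 0.665 g.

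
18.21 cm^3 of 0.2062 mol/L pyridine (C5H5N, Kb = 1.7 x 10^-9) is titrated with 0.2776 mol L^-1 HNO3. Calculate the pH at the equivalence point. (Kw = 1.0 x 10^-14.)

3.08

n(C5H5N) = 0.2062 x 0.01821 = 0.003755 mol; V(HNO3) at equivalence = 0.003755/0.2776 = 0.01353 L.
At equivalence the base is fully converted to C5H5NH+; total volume = 0.03174 L, so [C5H5NH+] = 0.003755/0.03174 = 0.1183 M.
Ka(C5H5NH+) = Kw/Kb = 1.0e-14 / 1.7 x 10^-9 = 5.88e-6.
[H^+] = sqrt(Ka x [C5H5NH+]) = sqrt(5.88e-6 x 0.1183) = 0.000834 M.
pH = -log(0.000834) = 3.08.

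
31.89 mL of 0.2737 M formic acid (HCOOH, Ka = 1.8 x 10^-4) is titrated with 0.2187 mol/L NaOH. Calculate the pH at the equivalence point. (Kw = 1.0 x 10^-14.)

8.41

n(HCOOH) = 0.2737 x 0.03189 = 0.008728 mol; V(NaOH) at equivalence = 0.008728/0.2187 = 0.03991 L.
At equivalence all the acid is converted to HCOO-; total volume = 0.03189 + 0.03991 = 0.07180 L, so [HCOO-] = 0.008728/0.07180 = 0.1216 M.
Kb = Kw/Ka = 1.0e-14 / 1.8 x 10^-4 = 5.56e-11.
[OH^-] = sqrt(Kb x [HCOO-]) = sqrt(5.56e-11 x 0.1216) = 2.60e-6 M.
pOH = 5.59, so pH = 14.00 - 5.59 = 8.41.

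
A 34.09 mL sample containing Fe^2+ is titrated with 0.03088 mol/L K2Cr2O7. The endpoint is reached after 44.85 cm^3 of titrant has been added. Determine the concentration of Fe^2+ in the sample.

n(K2Cr2O7) = 0.03088 x 0.04485 = 0.001385 mol.
From the balanced equation, 1 mol K2Cr2O7 reacts with 6 mol Fe^2+, so n(Fe^2+) = 0.001385 x 6/1 = 0.008310 mol.
[Fe^2+] = 0.008310 / 0.03409 L = 0.244 M.

0.244 M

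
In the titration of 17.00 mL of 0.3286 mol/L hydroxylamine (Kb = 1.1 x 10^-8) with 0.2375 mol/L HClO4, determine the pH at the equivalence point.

3.45

n(NH2OH) = 0.3286 x 0.01700 = 0.005586 mol; V(HClO4) at equivalence = 0.005586/0.2375 = 0.02352 L.
At equivalence the base is fully converted to NH3OH+; total volume = 0.04052 L, so [NH3OH+] = 0.005586/0.04052 = 0.1379 M.
Ka(NH3OH+) = Kw/Kb = 1.0e-14 / 1.1 x 10^-8 = 9.09e-7.
[H^+] = sqrt(Ka x [NH3OH+]) = sqrt(9.09e-7 x 0.1379) = 0.000354 M.
pH = -log(0.000354) = 3.45.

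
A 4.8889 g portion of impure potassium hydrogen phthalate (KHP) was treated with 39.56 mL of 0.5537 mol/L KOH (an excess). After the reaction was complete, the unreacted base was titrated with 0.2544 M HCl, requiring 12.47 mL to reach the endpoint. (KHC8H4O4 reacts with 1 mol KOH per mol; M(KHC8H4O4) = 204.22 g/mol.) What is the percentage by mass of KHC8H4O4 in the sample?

78.2%

Total n(KOH) added = 0.5537 x 0.03956 = 0.02190 mol.
n(HCl) used = 0.2544 x 0.01247 = 0.003172 mol, which equals the excess n(KOH).
So n(KOH) consumed by the sample = 0.02190 - 0.003172 = 0.01873 mol.
n(KHC8H4O4) = 0.01873 / 1 = 0.01873 mol.
mass KHC8H4O4 = 0.01873 x 204.22 = 3.825 g, so %KHC8H4O4 = 3.825/4.8889 x 100 = 78.2%.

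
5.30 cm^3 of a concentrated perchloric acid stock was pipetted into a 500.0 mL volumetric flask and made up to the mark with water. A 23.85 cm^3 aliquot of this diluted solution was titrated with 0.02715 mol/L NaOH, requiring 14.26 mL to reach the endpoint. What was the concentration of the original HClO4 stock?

n(NaOH) = 0.02715 x 0.01426 = 0.0003872 mol.
n(HClO4) in the aliquot = 0.0003872 mol.
[diluted HClO4] = 0.0003872 / 0.02385 = 0.01623 M.
Dilution factor = 500.0/5.300 = 94.34, so [stock] = 0.01623 x 94.34 = 1.53 M.

1.53 M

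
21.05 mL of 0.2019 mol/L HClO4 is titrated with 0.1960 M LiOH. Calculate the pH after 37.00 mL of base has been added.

n(acid) = 0.2019 x 0.02105 = 0.004250 mol; n(LiOH) added = 0.1960 x 0.03700 = 0.007252 mol.
Base is in excess by 0.007252 - 0.004250 = 0.003002 mol in a total volume of 0.05805 L.
[OH^-] = 0.003002/0.05805 = 0.05171 M, so pOH = 1.29 and pH = 14.00 - 1.29 = 12.71.

12.71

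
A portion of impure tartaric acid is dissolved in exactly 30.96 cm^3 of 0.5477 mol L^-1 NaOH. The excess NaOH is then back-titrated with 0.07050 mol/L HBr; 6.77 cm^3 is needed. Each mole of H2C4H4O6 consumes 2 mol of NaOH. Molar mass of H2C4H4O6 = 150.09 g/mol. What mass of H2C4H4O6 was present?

1.24 g

Total n(NaOH) added = 0.5477 x 0.03096 = 0.01696 mol.
n(HBr) used = 0.07050 x 0.006770 = 0.0004773 mol, which equals the excess n(NaOH).
So n(NaOH) consumed by the sample = 0.01696 - 0.0004773 = 0.01648 mol.
n(H2C4H4O6) = 0.01648 / 2 = 0.008240 mol.
mass = 0.008240 mol x 150.09 g/mol = 1.24 g.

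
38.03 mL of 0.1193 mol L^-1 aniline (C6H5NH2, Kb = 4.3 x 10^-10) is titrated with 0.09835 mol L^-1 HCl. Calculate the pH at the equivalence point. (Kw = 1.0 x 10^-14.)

n(C6H5NH2) = 0.1193 x 0.03803 = 0.004537 mol; V(HCl) at equivalence = 0.004537/0.09835 = 0.04613 L.
At equivalence the base is fully converted to C6H5NH3+; total volume = 0.08416 L, so [C6H5NH3+] = 0.004537/0.08416 = 0.05391 M.
Ka(C6H5NH3+) = Kw/Kb = 1.0e-14 / 4.3 x 10^-10 = 2.33e-5.
[H^+] = sqrt(Ka x [C6H5NH3+]) = sqrt(2.33e-5 x 0.05391) = 0.00112 M.
pH = -log(0.00112) = 2.95.

2.95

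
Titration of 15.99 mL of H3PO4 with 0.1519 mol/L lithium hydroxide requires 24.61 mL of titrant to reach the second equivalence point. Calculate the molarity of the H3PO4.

n(LiOH) = 0.1519 x 0.02461 = 0.003738 mol.
At the second equivalence point, 2 mol OH^- react per mol H3PO4, so n(H3PO4) = 0.003738 / 2 = 0.001869 mol.
[H3PO4] = 0.001869 / 0.01599 L = 0.117 M.

0.117 M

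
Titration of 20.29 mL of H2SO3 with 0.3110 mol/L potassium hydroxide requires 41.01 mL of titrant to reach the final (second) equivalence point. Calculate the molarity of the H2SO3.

0.314 M

n(KOH) = 0.3110 x 0.04101 = 0.01275 mol.
At the final (second) equivalence point, 2 mol OH^- react per mol H2SO3, so n(H2SO3) = 0.01275 / 2 = 0.006377 mol.
[H2SO3] = 0.006377 / 0.02029 L = 0.314 M.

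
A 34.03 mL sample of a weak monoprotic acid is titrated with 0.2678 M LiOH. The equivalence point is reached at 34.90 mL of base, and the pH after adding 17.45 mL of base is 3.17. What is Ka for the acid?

6.8 x 10^-4

17.45 mL is half of the equivalence volume, so this is the half-equivalence point where [HA] = [A^-].
At half-equivalence pH = pKa, so pKa = 3.17.
Ka = 10^(-3.17) = 6.8 x 10^-4.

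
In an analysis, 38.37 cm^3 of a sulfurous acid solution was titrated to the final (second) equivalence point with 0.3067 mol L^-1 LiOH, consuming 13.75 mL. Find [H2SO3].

n(LiOH) = 0.3067 x 0.01375 = 0.004217 mol.
At the final (second) equivalence point, 2 mol OH^- react per mol H2SO3, so n(H2SO3) = 0.004217 / 2 = 0.002109 mol.
[H2SO3] = 0.002109 / 0.03837 L = 0.0550 M.

0.0550 M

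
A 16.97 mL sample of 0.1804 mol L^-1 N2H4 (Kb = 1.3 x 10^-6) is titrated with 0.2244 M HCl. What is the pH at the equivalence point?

n(N2H4) = 0.1804 x 0.01697 = 0.003061 mol; V(HCl) at equivalence = 0.003061/0.2244 = 0.01364 L.
At equivalence the base is fully converted to N2H5+; total volume = 0.03061 L, so [N2H5+] = 0.003061/0.03061 = 0.1000 M.
Ka(N2H5+) = Kw/Kb = 1.0e-14 / 1.3 x 10^-6 = 7.69e-9.
[H^+] = sqrt(Ka x [N2H5+]) = sqrt(7.69e-9 x 0.1000) = 2.77e-5 M.
pH = -log(2.77e-5) = 4.56.

4.56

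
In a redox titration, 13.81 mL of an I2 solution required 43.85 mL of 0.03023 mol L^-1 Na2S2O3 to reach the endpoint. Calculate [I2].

0.0480 M

n(Na2S2O3) = 0.03023 x 0.04385 = 0.001326 mol.
From the balanced equation, 2 mol Na2S2O3 reacts with 1 mol I2, so n(I2) = 0.001326 x 1/2 = 0.0006628 mol.
[I2] = 0.0006628 / 0.01381 L = 0.0480 M.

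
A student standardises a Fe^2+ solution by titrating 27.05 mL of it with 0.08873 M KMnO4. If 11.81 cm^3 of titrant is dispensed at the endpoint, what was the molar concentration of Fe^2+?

0.194 M

n(KMnO4) = 0.08873 x 0.01181 = 0.001048 mol.
From the balanced equation, 1 mol KMnO4 reacts with 5 mol Fe^2+, so n(Fe^2+) = 0.001048 x 5/1 = 0.005240 mol.
[Fe^2+] = 0.005240 / 0.02705 L = 0.194 M.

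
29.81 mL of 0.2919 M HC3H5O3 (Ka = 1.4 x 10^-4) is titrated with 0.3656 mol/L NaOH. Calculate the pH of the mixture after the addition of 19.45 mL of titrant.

4.50

Initial n(HC3H5O3) = 0.2919 x 0.02981 = 0.008702 mol.
n(NaOH) added = 0.3656 x 0.01945 = 0.007111 mol, converting that many moles of HC3H5O3 to C3H5O3-.
Remaining n(HC3H5O3) = 0.001591 mol; n(C3H5O3-) = 0.007111 mol.
By Henderson-Hasselbalch, pH = pKa + log([A^-]/[HA]) = 3.85 + log(0.007111/0.001591) = 3.85 + (+0.65) = 4.50.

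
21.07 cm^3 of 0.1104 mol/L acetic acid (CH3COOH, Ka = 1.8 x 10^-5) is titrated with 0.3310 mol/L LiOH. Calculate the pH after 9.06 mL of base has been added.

n(acid) = 0.1104 x 0.02107 = 0.002326 mol; n(LiOH) added = 0.3310 x 0.009060 = 0.002999 mol.
Base is in excess by 0.002999 - 0.002326 = 0.0006727 mol in a total volume of 0.03013 L.
[OH^-] = 0.0006727/0.03013 = 0.02233 M, so pOH = 1.65 and pH = 14.00 - 1.65 = 12.35.

12.35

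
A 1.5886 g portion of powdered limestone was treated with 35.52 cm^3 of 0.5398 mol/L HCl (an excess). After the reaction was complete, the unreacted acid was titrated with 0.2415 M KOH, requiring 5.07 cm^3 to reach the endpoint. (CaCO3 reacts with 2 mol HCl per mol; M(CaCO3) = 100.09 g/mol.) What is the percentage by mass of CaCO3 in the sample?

56.5%

Total n(HCl) added = 0.5398 x 0.03552 = 0.01917 mol.
n(KOH) used = 0.2415 x 0.005070 = 0.001224 mol, which equals the excess n(HCl).
So n(HCl) consumed by the sample = 0.01917 - 0.001224 = 0.01795 mol.
n(CaCO3) = 0.01795 / 2 = 0.008975 mol.
mass CaCO3 = 0.008975 x 100.09 = 0.8983 g, so %CaCO3 = 0.8983/1.5886 x 100 = 56.5%.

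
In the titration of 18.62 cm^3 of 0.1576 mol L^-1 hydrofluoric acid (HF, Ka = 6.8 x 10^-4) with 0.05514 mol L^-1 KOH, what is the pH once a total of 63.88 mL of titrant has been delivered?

n(acid) = 0.1576 x 0.01862 = 0.002935 mol; n(KOH) added = 0.05514 x 0.06388 = 0.003522 mol.
Base is in excess by 0.003522 - 0.002935 = 0.0005878 mol in a total volume of 0.08250 L.
[OH^-] = 0.0005878/0.08250 = 0.007125 M, so pOH = 2.15 and pH = 14.00 - 2.15 = 11.85.

11.85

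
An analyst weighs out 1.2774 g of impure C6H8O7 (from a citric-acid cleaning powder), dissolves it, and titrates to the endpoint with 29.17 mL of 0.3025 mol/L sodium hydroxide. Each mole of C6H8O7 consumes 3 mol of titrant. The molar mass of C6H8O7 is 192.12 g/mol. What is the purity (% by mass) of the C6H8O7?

n(NaOH) = 0.3025 x 0.02917 = 0.008824 mol.
n(C6H8O7) = 0.008824 / 3 = 0.002941 mol.
mass of C6H8O7 = 0.002941 x 192.12 = 0.5651 g.
% purity = 0.5651 / 1.2774 x 100 = 44.2%.

44.2%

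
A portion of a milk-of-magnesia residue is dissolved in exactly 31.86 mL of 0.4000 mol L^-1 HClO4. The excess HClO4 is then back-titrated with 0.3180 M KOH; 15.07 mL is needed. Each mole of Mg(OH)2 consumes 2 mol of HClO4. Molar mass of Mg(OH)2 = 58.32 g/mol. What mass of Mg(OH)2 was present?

0.232 g

Total n(HClO4) added = 0.4000 x 0.03186 = 0.01274 mol.
n(KOH) used = 0.3180 x 0.01507 = 0.004792 mol, which equals the excess n(HClO4).
So n(HClO4) consumed by the sample = 0.01274 - 0.004792 = 0.007952 mol.
n(Mg(OH)2) = 0.007952 / 2 = 0.003976 mol.
mass = 0.003976 mol x 58.32 g/mol = 0.232 g.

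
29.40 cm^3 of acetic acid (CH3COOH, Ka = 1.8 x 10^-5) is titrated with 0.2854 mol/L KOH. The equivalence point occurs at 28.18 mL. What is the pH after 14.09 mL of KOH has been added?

4.74

14.09 mL is exactly half the equivalence volume (28.18/2), i.e. the half-equivalence point.
There, n(HA) = n(A^-), so pH = pKa = -log(1.8 x 10^-5) = 4.74.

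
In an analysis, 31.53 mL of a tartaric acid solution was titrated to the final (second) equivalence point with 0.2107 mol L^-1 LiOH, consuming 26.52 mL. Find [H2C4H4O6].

n(LiOH) = 0.2107 x 0.02652 = 0.005588 mol.
At the final (second) equivalence point, 2 mol OH^- react per mol H2C4H4O6, so n(H2C4H4O6) = 0.005588 / 2 = 0.002794 mol.
[H2C4H4O6] = 0.002794 / 0.03153 L = 0.0886 M.

0.0886 M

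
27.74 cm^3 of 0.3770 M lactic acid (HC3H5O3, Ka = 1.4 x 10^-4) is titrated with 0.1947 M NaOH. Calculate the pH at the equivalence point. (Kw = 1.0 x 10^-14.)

8.48

n(HC3H5O3) = 0.3770 x 0.02774 = 0.01046 mol; V(NaOH) at equivalence = 0.01046/0.1947 = 0.05371 L.
At equivalence all the acid is converted to C3H5O3-; total volume = 0.02774 + 0.05371 = 0.08145 L, so [C3H5O3-] = 0.01046/0.08145 = 0.1284 M.
Kb = Kw/Ka = 1.0e-14 / 1.4 x 10^-4 = 7.14e-11.
[OH^-] = sqrt(Kb x [C3H5O3-]) = sqrt(7.14e-11 x 0.1284) = 3.03e-6 M.
pOH = 5.52, so pH = 14.00 - 5.52 = 8.48.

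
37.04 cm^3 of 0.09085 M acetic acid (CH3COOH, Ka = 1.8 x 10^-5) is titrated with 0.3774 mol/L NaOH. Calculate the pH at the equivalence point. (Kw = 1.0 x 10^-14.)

8.80

n(CH3COOH) = 0.09085 x 0.03704 = 0.003365 mol; V(NaOH) at equivalence = 0.003365/0.3774 = 0.008916 L.
At equivalence all the acid is converted to CH3COO-; total volume = 0.03704 + 0.008916 = 0.04596 L, so [CH3COO-] = 0.003365/0.04596 = 0.07322 M.
Kb = Kw/Ka = 1.0e-14 / 1.8 x 10^-5 = 5.56e-10.
[OH^-] = sqrt(Kb x [CH3COO-]) = sqrt(5.56e-10 x 0.07322) = 6.38e-6 M.
pOH = 5.20, so pH = 14.00 - 5.20 = 8.80.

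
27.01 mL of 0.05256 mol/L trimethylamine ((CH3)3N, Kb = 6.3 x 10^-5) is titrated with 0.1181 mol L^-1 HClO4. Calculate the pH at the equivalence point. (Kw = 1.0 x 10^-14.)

n((CH3)3N) = 0.05256 x 0.02701 = 0.001420 mol; V(HClO4) at equivalence = 0.001420/0.1181 = 0.01202 L.
At equivalence the base is fully converted to (CH3)3NH+; total volume = 0.03903 L, so [(CH3)3NH+] = 0.001420/0.03903 = 0.03637 M.
Ka((CH3)3NH+) = Kw/Kb = 1.0e-14 / 6.3 x 10^-5 = 1.59e-10.
[H^+] = sqrt(Ka x [(CH3)3NH+]) = sqrt(1.59e-10 x 0.03637) = 2.40e-6 M.
pH = -log(2.40e-6) = 5.62.

5.62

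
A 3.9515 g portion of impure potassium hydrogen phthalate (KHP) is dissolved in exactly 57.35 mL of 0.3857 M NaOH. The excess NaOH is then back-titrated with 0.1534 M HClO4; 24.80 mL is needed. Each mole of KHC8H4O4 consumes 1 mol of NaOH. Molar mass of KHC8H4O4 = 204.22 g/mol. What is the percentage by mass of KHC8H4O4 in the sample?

94.7%

Total n(NaOH) added = 0.3857 x 0.05735 = 0.02212 mol.
n(HClO4) used = 0.1534 x 0.02480 = 0.003804 mol, which equals the excess n(NaOH).
So n(NaOH) consumed by the sample = 0.02212 - 0.003804 = 0.01832 mol.
n(KHC8H4O4) = 0.01832 / 1 = 0.01832 mol.
mass KHC8H4O4 = 0.01832 x 204.22 = 3.740 g, so %KHC8H4O4 = 3.740/3.9515 x 100 = 94.7%.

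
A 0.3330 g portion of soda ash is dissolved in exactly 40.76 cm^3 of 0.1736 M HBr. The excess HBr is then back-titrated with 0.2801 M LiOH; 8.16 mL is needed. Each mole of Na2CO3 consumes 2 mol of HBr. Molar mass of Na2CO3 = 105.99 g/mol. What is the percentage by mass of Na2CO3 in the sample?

Total n(HBr) added = 0.1736 x 0.04076 = 0.007076 mol.
n(LiOH) used = 0.2801 x 0.008160 = 0.002286 mol, which equals the excess n(HBr).
So n(HBr) consumed by the sample = 0.007076 - 0.002286 = 0.004790 mol.
n(Na2CO3) = 0.004790 / 2 = 0.002395 mol.
mass Na2CO3 = 0.002395 x 105.99 = 0.2539 g, so %Na2CO3 = 0.2539/0.3330 x 100 = 76.2%.

76.2%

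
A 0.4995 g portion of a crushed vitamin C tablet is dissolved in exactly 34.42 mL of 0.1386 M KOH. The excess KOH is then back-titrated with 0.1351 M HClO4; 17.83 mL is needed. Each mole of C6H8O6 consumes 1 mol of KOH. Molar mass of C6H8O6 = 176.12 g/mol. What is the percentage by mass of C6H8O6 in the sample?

Total n(KOH) added = 0.1386 x 0.03442 = 0.004771 mol.
n(HClO4) used = 0.1351 x 0.01783 = 0.002409 mol, which equals the excess n(KOH).
So n(KOH) consumed by the sample = 0.004771 - 0.002409 = 0.002362 mol.
n(C6H8O6) = 0.002362 / 1 = 0.002362 mol.
mass C6H8O6 = 0.002362 x 176.12 = 0.4160 g, so %C6H8O6 = 0.4160/0.4995 x 100 = 83.3%.

83.3%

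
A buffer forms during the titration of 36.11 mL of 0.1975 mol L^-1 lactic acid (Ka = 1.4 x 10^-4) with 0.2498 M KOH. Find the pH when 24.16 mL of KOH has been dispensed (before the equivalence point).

Initial n(HC3H5O3) = 0.1975 x 0.03611 = 0.007132 mol.
n(KOH) added = 0.2498 x 0.02416 = 0.006035 mol, converting that many moles of HC3H5O3 to C3H5O3-.
Remaining n(HC3H5O3) = 0.001097 mol; n(C3H5O3-) = 0.006035 mol.
By Henderson-Hasselbalch, pH = pKa + log([A^-]/[HA]) = 3.85 + log(0.006035/0.001097) = 3.85 + (+0.74) = 4.59.

4.59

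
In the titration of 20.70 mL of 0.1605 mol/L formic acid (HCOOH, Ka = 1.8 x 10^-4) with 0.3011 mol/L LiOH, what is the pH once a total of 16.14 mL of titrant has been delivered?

12.62

n(acid) = 0.1605 x 0.02070 = 0.003322 mol; n(LiOH) added = 0.3011 x 0.01614 = 0.004860 mol.
Base is in excess by 0.004860 - 0.003322 = 0.001537 mol in a total volume of 0.03684 L.
[OH^-] = 0.001537/0.03684 = 0.04173 M, so pOH = 1.38 and pH = 14.00 - 1.38 = 12.62.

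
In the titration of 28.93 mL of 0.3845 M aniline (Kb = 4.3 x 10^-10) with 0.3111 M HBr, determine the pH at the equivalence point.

n(C6H5NH2) = 0.3845 x 0.02893 = 0.01112 mol; V(HBr) at equivalence = 0.01112/0.3111 = 0.03576 L.
At equivalence the base is fully converted to C6H5NH3+; total volume = 0.06469 L, so [C6H5NH3+] = 0.01112/0.06469 = 0.1720 M.
Ka(C6H5NH3+) = Kw/Kb = 1.0e-14 / 4.3 x 10^-10 = 2.33e-5.
[H^+] = sqrt(Ka x [C6H5NH3+]) = sqrt(2.33e-5 x 0.1720) = 0.00200 M.
pH = -log(0.00200) = 2.70.

2.70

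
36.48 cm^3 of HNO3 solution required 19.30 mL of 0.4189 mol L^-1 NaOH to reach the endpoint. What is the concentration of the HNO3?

0.222 M

n(NaOH) delivered = 0.4189 x 0.01930 = 0.008085 mol.
For a 1:1 reaction, n(HNO3) = 0.008085 mol.
[HNO3] = 0.008085 mol / 0.03648 L = 0.222 M.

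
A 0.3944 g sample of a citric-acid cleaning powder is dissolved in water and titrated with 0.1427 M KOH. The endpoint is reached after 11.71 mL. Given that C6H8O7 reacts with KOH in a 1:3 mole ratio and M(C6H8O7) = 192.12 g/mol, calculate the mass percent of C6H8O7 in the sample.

27.1%

n(KOH) = 0.1427 x 0.01171 = 0.001671 mol.
n(C6H8O7) = 0.001671 / 3 = 0.0005570 mol.
mass of C6H8O7 = 0.0005570 x 192.12 = 0.1070 g.
% purity = 0.1070 / 0.3944 x 100 = 27.1%.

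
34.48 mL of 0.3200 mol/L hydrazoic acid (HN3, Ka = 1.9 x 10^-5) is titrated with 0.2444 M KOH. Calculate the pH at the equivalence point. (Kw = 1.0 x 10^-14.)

8.93

n(HN3) = 0.3200 x 0.03448 = 0.01103 mol; V(KOH) at equivalence = 0.01103/0.2444 = 0.04515 L.
At equivalence all the acid is converted to N3-; total volume = 0.03448 + 0.04515 = 0.07963 L, so [N3-] = 0.01103/0.07963 = 0.1386 M.
Kb = Kw/Ka = 1.0e-14 / 1.9 x 10^-5 = 5.26e-10.
[OH^-] = sqrt(Kb x [N3-]) = sqrt(5.26e-10 x 0.1386) = 8.54e-6 M.
pOH = 5.07, so pH = 14.00 - 5.07 = 8.93.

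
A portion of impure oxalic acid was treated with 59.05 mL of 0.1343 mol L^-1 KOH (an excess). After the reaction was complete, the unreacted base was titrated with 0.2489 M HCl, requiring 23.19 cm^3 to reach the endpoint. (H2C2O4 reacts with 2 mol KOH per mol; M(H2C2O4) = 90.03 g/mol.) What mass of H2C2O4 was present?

Total n(KOH) added = 0.1343 x 0.05905 = 0.007930 mol.
n(HCl) used = 0.2489 x 0.02319 = 0.005772 mol, which equals the excess n(KOH).
So n(KOH) consumed by the sample = 0.007930 - 0.005772 = 0.002158 mol.
n(H2C2O4) = 0.002158 / 2 = 0.001079 mol.
mass = 0.001079 mol x 90.03 g/mol = 0.0972 g.

0.0972 g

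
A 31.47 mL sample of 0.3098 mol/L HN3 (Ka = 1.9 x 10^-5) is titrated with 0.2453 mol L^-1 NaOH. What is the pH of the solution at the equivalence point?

8.93

n(HN3) = 0.3098 x 0.03147 = 0.009749 mol; V(NaOH) at equivalence = 0.009749/0.2453 = 0.03974 L.
At equivalence all the acid is converted to N3-; total volume = 0.03147 + 0.03974 = 0.07121 L, so [N3-] = 0.009749/0.07121 = 0.1369 M.
Kb = Kw/Ka = 1.0e-14 / 1.9 x 10^-5 = 5.26e-10.
[OH^-] = sqrt(Kb x [N3-]) = sqrt(5.26e-10 x 0.1369) = 8.49e-6 M.
pOH = 5.07, so pH = 14.00 - 5.07 = 8.93.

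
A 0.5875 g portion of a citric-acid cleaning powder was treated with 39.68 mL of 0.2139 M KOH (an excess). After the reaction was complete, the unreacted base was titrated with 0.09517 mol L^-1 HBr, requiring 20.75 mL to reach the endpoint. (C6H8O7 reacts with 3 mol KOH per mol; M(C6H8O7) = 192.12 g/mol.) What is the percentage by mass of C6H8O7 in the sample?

71.0%

Total n(KOH) added = 0.2139 x 0.03968 = 0.008488 mol.
n(HBr) used = 0.09517 x 0.02075 = 0.001975 mol, which equals the excess n(KOH).
So n(KOH) consumed by the sample = 0.008488 - 0.001975 = 0.006513 mol.
n(C6H8O7) = 0.006513 / 3 = 0.002171 mol.
mass C6H8O7 = 0.002171 x 192.12 = 0.4171 g, so %C6H8O7 = 0.4171/0.5875 x 100 = 71.0%.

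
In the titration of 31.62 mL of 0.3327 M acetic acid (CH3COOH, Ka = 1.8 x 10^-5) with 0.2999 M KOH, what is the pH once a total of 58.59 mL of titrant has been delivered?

12.89

n(acid) = 0.3327 x 0.03162 = 0.01052 mol; n(KOH) added = 0.2999 x 0.05859 = 0.01757 mol.
Base is in excess by 0.01757 - 0.01052 = 0.007051 mol in a total volume of 0.09021 L.
[OH^-] = 0.007051/0.09021 = 0.07816 M, so pOH = 1.11 and pH = 14.00 - 1.11 = 12.89.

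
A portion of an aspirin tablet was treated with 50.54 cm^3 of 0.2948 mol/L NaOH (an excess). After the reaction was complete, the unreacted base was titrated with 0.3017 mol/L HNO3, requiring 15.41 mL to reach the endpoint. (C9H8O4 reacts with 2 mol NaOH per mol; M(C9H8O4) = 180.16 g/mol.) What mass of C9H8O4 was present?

Total n(NaOH) added = 0.2948 x 0.05054 = 0.01490 mol.
n(HNO3) used = 0.3017 x 0.01541 = 0.004649 mol, which equals the excess n(NaOH).
So n(NaOH) consumed by the sample = 0.01490 - 0.004649 = 0.01025 mol.
n(C9H8O4) = 0.01025 / 2 = 0.005125 mol.
mass = 0.005125 mol x 180.16 g/mol = 0.923 g.

0.923 g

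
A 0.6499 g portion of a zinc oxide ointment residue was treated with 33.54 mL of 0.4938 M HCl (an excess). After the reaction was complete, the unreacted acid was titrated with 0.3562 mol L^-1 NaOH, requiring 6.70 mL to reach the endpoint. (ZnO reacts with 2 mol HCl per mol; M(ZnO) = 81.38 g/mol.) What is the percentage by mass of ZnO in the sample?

88.8%

Total n(HCl) added = 0.4938 x 0.03354 = 0.01656 mol.
n(NaOH) used = 0.3562 x 0.006700 = 0.002387 mol, which equals the excess n(HCl).
So n(HCl) consumed by the sample = 0.01656 - 0.002387 = 0.01418 mol.
n(ZnO) = 0.01418 / 2 = 0.007088 mol.
mass ZnO = 0.007088 x 81.38 = 0.5768 g, so %ZnO = 0.5768/0.6499 x 100 = 88.8%.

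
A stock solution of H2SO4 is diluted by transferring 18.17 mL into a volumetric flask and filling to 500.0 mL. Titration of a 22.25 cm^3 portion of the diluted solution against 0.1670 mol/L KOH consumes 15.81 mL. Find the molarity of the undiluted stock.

1.63 M

n(KOH) = 0.1670 x 0.01581 = 0.002640 mol.
n(H2SO4) in the aliquot = 0.002640 x 1/2 = 0.001320 mol.
[diluted H2SO4] = 0.001320 / 0.02225 = 0.05933 M.
Dilution factor = 500.0/18.17 = 27.52, so [stock] = 0.05933 x 27.52 = 1.63 M.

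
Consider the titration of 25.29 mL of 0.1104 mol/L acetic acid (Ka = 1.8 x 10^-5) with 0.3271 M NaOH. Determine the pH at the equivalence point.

n(CH3COOH) = 0.1104 x 0.02529 = 0.002792 mol; V(NaOH) at equivalence = 0.002792/0.3271 = 0.008536 L.
At equivalence all the acid is converted to CH3COO-; total volume = 0.02529 + 0.008536 = 0.03383 L, so [CH3COO-] = 0.002792/0.03383 = 0.08254 M.
Kb = Kw/Ka = 1.0e-14 / 1.8 x 10^-5 = 5.56e-10.
[OH^-] = sqrt(Kb x [CH3COO-]) = sqrt(5.56e-10 x 0.08254) = 6.77e-6 M.
pOH = 5.17, so pH = 14.00 - 5.17 = 8.83.

8.83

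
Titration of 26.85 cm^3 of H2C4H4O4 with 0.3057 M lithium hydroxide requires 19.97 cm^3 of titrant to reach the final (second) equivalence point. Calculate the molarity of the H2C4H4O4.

0.114 M

n(LiOH) = 0.3057 x 0.01997 = 0.006105 mol.
At the final (second) equivalence point, 2 mol OH^- react per mol H2C4H4O4, so n(H2C4H4O4) = 0.006105 / 2 = 0.003052 mol.
[H2C4H4O4] = 0.003052 / 0.02685 L = 0.114 M.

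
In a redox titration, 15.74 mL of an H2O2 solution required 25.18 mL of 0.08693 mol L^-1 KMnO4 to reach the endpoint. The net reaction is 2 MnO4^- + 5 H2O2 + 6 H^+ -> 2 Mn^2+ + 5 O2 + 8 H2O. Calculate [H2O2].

n(KMnO4) = 0.08693 x 0.02518 = 0.002189 mol.
From the balanced equation, 2 mol KMnO4 reacts with 5 mol H2O2, so n(H2O2) = 0.002189 x 5/2 = 0.005472 mol.
[H2O2] = 0.005472 / 0.01574 L = 0.348 M.

0.348 M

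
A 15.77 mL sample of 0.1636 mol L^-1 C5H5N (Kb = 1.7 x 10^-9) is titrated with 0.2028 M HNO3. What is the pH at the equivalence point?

n(C5H5N) = 0.1636 x 0.01577 = 0.002580 mol; V(HNO3) at equivalence = 0.002580/0.2028 = 0.01272 L.
At equivalence the base is fully converted to C5H5NH+; total volume = 0.02849 L, so [C5H5NH+] = 0.002580/0.02849 = 0.09055 M.
Ka(C5H5NH+) = Kw/Kb = 1.0e-14 / 1.7 x 10^-9 = 5.88e-6.
[H^+] = sqrt(Ka x [C5H5NH+]) = sqrt(5.88e-6 x 0.09055) = 0.000730 M.
pH = -log(0.000730) = 3.14.

3.14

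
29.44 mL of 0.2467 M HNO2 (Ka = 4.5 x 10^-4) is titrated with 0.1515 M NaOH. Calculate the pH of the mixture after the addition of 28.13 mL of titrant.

Initial n(HNO2) = 0.2467 x 0.02944 = 0.007263 mol.
n(NaOH) added = 0.1515 x 0.02813 = 0.004262 mol, converting that many moles of HNO2 to NO2-.
Remaining n(HNO2) = 0.003001 mol; n(NO2-) = 0.004262 mol.
By Henderson-Hasselbalch, pH = pKa + log([A^-]/[HA]) = 3.35 + log(0.004262/0.003001) = 3.35 + (+0.15) = 3.50.

3.50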